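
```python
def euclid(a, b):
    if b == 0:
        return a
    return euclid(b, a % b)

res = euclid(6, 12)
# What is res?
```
Call trace:
euclid(a=6, b=12)
  euclid(a=12, b=6)
    euclid(a=6, b=0)
    -> return 6
  -> return 6
-> return 6

Final answer: 6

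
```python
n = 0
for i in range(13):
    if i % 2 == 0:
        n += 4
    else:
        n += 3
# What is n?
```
Trace:
  n=0
  n=4, i=0
  n=7, i=1
  n=11, i=2
  n=14, i=3
  n=18, i=4
  n=21, i=5
  n=25, i=6
  n=28, i=7
  n=32, i=8
  n=35, i=9
  n=39, i=10
  n=42, i=11
  n=46, i=12

Final answer: 46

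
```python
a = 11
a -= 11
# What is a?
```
Trace:
  a=11
  a=0

Final answer: 0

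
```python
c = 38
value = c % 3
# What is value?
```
Trace:
  c=38
  c=38, value=2

Final answer: 2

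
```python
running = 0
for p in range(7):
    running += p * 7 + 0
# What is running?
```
Trace:
  running=0
  running=0, p=0
  running=7, p=1
  running=21, p=2
  running=42, p=3
  running=70, p=4
  running=105, p=5
  running=147, p=6

Final answer: 147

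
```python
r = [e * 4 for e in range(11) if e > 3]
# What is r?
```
Trace:
  e=0
  e=1
  e=2
  e=3
  e=4
  e=5
  e=6
  e=7
  e=8
  e=9
  e=10
  r=[16, 20, 24, 28, 32, 36, 40]

Final answer: [16, 20, 24, 28, 32, 36, 40]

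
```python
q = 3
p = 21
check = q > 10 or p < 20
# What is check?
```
Trace:
  q=3
  q=3, p=21
  q=3, p=21, check=False

Final answer: False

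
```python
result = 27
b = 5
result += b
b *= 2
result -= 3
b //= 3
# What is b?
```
Trace:
  result=27
  result=27, b=5
  result=32, b=5
  result=32, b=10
  result=29, b=10
  result=29, b=3

Final answer: 3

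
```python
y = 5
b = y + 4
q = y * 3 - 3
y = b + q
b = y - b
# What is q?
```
Trace:
  y=5
  y=5, b=9
  y=5, b=9, q=12
  y=21, b=9, q=12
  y=21, b=12, q=12

Final answer: 12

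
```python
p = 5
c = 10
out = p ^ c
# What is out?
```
Trace:
  p=5
  p=5, c=10
  p=5, c=10, out=15

Final answer: 15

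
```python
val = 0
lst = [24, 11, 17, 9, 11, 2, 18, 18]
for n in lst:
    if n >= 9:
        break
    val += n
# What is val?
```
Trace:
  val=0
  val=0, n=24

Final answer: 0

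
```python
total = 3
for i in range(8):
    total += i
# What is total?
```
Trace:
  total=3
  total=3, i=0
  total=4, i=1
  total=6, i=2
  total=9, i=3
  total=13, i=4
  total=18, i=5
  total=24, i=6
  total=31, i=7

Final answer: 31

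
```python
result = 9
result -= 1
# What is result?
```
Trace:
  result=9
  result=8

Final answer: 8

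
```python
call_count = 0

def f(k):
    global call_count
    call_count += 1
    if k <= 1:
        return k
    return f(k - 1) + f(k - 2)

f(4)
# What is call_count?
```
Call trace (a repeated sub-call is expanded the first time; later identical calls just restate its return value):
f(k=4)
  f(k=3)
    f(k=2)
      f(k=1)
      -> return 1
      f(k=0)
      -> return 0
    -> return 1
    f(k=1)
    -> return 1
  -> return 2
  f(k=2) -> return 1  (same call as traced above)
-> return 3

call_count is incremented once per call, so count the calls in each subtree. Let C(k) = number of calls made by f(k).
C(0) = C(1) = 1 (base case, no recursion); C(k) = 1 + C(k - 1) + C(k - 2) otherwise.
C(2) = 1 + C(1) + C(0) = 1 + 1 + 1 = 3
C(3) = 1 + C(2) + C(1) = 1 + 3 + 1 = 5
C(4) = 1 + C(3) + C(2) = 1 + 5 + 3 = 9
call_count = C(4) = 9

Final answer: 9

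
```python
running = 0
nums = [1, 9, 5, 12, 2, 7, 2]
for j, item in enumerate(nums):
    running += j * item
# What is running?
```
Trace:
  running=0
  running=0, j=0, item=1
  running=9, j=1, item=9
  running=19, j=2, item=5
  running=55, j=3, item=12
  running=63, j=4, item=2
  running=98, j=5, item=7
  running=110, j=6, item=2

Final answer: 110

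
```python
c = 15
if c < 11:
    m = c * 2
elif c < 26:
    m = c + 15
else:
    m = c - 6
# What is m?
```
Trace:
  c=15
  c=15, m=30

Final answer: 30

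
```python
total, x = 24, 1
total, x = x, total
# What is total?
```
Trace:
  total=24, x=1
  total=1, x=24

Final answer: 1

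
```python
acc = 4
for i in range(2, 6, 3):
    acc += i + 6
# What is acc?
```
Trace:
  acc=4
  acc=12, i=2
  acc=23, i=5

Final answer: 23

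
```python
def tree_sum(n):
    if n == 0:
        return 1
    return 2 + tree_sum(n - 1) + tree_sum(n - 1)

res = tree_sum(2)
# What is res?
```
Call trace (a repeated sub-call is expanded the first time; later identical calls just restate its return value):
tree_sum(n=2)
  tree_sum(n=1)
    tree_sum(n=0)
    -> return 1
    tree_sum(n=0)
    -> return 1
  -> return 4
  tree_sum(n=1) -> return 4  (same call as traced above)
-> return 10

Final answer: 10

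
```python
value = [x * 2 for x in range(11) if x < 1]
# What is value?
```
Trace:
  x=0
  x=1
  x=2
  x=3
  x=4
  x=5
  x=6
  x=7
  x=8
  x=9
  x=10
  value=[0]

Final answer: [0]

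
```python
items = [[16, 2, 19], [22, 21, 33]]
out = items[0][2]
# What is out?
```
Trace:
  items=[[16, 2, 19], [22, 21, 33]]
  items=[[16, 2, 19], [22, 21, 33]], out=19

Final answer: 19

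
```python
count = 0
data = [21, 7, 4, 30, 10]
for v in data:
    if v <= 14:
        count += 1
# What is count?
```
Trace:
  count=0
  count=0, v=21
  count=1, v=7
  count=2, v=4
  count=2, v=30
  count=3, v=10

Final answer: 3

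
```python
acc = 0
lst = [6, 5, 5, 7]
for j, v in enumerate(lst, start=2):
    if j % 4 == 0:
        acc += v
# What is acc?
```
Trace:
  acc=0
  acc=0, j=2, v=6
  acc=0, j=3, v=5
  acc=5, j=4, v=5
  acc=5, j=5, v=7

Final answer: 5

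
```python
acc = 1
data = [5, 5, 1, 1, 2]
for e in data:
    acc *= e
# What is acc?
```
Trace:
  acc=1
  acc=5, e=5
  acc=25, e=5
  acc=25, e=1
  acc=25, e=1
  acc=50, e=2

Final answer: 50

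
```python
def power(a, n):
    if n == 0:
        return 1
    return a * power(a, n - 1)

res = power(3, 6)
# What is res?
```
Call trace:
power(a=3, n=6)
  power(a=3, n=5)
    power(a=3, n=4)
      power(a=3, n=3)
        power(a=3, n=2)
          power(a=3, n=1)
            power(a=3, n=0)
            -> return 1
          -> return 3
        -> return 9
      -> return 27
    -> return 81
  -> return 243
-> return 729

Final answer: 729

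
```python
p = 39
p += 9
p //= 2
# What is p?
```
Trace:
  p=39
  p=48
  p=24

Final answer: 24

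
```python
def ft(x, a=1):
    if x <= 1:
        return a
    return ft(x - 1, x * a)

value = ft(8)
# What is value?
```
Call trace:
ft(x=8, a=1)
  ft(x=7, a=8)
    ft(x=6, a=56)
      ft(x=5, a=336)
        ft(x=4, a=1680)
          ft(x=3, a=6720)
            ft(x=2, a=20160)
              ft(x=1, a=40320)
              -> return 40320
            -> return 40320
          -> return 40320
        -> return 40320
      -> return 40320
    -> return 40320
  -> return 40320
-> return 40320

Final answer: 40320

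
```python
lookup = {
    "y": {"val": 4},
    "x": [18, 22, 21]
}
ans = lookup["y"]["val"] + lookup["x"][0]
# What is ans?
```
Trace:
  lookup={'y': {'val': 4}, 'x': [18, 22, 21]}
  lookup={'y': {'val': 4}, 'x': [18, 22, 21]}, ans=22

Final answer: 22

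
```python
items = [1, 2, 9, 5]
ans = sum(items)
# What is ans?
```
Trace:
  items=[1, 2, 9, 5]
  items=[1, 2, 9, 5], ans=17

Final answer: 17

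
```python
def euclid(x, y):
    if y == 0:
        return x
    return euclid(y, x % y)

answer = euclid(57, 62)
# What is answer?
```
Call trace:
euclid(x=57, y=62)
  euclid(x=62, y=57)
    euclid(x=57, y=5)
      euclid(x=5, y=2)
        euclid(x=2, y=1)
          euclid(x=1, y=0)
          -> return 1
        -> return 1
      -> return 1
    -> return 1
  -> return 1
-> return 1

Final answer: 1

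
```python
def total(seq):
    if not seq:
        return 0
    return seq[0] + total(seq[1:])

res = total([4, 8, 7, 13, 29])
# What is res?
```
Call trace:
total(seq=[4, 8, 7, 13, 29])
  total(seq=[8, 7, 13, 29])
    total(seq=[7, 13, 29])
      total(seq=[13, 29])
        total(seq=[29])
          total(seq=[])
          -> return 0
        -> return 29
      -> return 42
    -> return 49
  -> return 57
-> return 61

Final answer: 61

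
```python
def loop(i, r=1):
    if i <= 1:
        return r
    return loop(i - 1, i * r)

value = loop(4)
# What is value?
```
Call trace:
loop(i=4, r=1)
  loop(i=3, r=4)
    loop(i=2, r=12)
      loop(i=1, r=24)
      -> return 24
    -> return 24
  -> return 24
-> return 24

Final answer: 24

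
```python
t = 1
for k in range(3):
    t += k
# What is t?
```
Trace:
  t=1
  t=1, k=0
  t=2, k=1
  t=4, k=2

Final answer: 4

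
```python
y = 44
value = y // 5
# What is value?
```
Trace:
  y=44
  y=44, value=8

Final answer: 8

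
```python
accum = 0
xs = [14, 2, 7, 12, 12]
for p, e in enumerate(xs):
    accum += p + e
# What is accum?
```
Trace:
  accum=0
  accum=14, p=0, e=14
  accum=17, p=1, e=2
  accum=26, p=2, e=7
  accum=41, p=3, e=12
  accum=57, p=4, e=12

Final answer: 57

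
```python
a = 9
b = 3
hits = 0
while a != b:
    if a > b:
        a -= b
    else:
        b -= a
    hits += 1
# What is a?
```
Trace:
  a=9
  a=9, b=3
  a=9, b=3, hits=0
  a=6, b=3, hits=1
  a=3, b=3, hits=2

Final answer: 3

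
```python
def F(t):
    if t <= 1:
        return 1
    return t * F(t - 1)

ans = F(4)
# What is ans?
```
Call trace:
F(t=4)
  F(t=3)
    F(t=2)
      F(t=1)
      -> return 1
    -> return 2
  -> return 6
-> return 24

Final answer: 24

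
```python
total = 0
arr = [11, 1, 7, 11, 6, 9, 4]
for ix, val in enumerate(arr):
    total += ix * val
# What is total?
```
Trace:
  total=0
  total=0, ix=0, val=11
  total=1, ix=1, val=1
  total=15, ix=2, val=7
  total=48, ix=3, val=11
  total=72, ix=4, val=6
  total=117, ix=5, val=9
  total=141, ix=6, val=4

Final answer: 141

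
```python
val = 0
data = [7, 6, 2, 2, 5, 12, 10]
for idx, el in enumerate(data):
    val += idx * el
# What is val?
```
Trace:
  val=0
  val=0, idx=0, el=7
  val=6, idx=1, el=6
  val=10, idx=2, el=2
  val=16, idx=3, el=2
  val=36, idx=4, el=5
  val=96, idx=5, el=12
  val=156, idx=6, el=10

Final answer: 156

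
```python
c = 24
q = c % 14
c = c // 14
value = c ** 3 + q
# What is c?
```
Trace:
  c=24
  c=24, q=10
  c=1, q=10
  c=1, q=10, value=11

Final answer: 1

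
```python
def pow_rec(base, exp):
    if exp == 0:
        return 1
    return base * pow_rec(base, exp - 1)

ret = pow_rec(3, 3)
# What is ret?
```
Call trace:
pow_rec(base=3, exp=3)
  pow_rec(base=3, exp=2)
    pow_rec(base=3, exp=1)
      pow_rec(base=3, exp=0)
      -> return 1
    -> return 3
  -> return 9
-> return 27

Final answer: 27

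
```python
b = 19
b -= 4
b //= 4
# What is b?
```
Trace:
  b=19
  b=15
  b=3

Final answer: 3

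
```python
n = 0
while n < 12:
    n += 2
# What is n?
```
Trace:
  n=0
  n=2
  n=4
  n=6
  n=8
  n=10
  n=12

Final answer: 12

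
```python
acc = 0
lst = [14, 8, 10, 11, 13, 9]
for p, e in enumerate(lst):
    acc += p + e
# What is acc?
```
Trace:
  acc=0
  acc=14, p=0, e=14
  acc=23, p=1, e=8
  acc=35, p=2, e=10
  acc=49, p=3, e=11
  acc=66, p=4, e=13
  acc=80, p=5, e=9

Final answer: 80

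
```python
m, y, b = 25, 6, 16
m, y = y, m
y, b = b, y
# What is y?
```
Trace:
  m=25, y=6, b=16
  m=6, y=25, b=16
  m=6, y=16, b=25

Final answer: 16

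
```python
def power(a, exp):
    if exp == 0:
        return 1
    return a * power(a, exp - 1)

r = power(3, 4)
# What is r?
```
Call trace:
power(a=3, exp=4)
  power(a=3, exp=3)
    power(a=3, exp=2)
      power(a=3, exp=1)
        power(a=3, exp=0)
        -> return 1
      -> return 3
    -> return 9
  -> return 27
-> return 81

Final answer: 81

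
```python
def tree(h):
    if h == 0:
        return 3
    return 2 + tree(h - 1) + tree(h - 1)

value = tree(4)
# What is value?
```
Call trace (a repeated sub-call is expanded the first time; later identical calls just restate its return value):
tree(h=4)
  tree(h=3)
    tree(h=2)
      tree(h=1)
        tree(h=0)
        -> return 3
        tree(h=0)
        -> return 3
      -> return 8
      tree(h=1) -> return 8  (same call as traced above)
    -> return 18
    tree(h=2) -> return 18  (same call as traced above)
  -> return 38
  tree(h=3) -> return 38  (same call as traced above)
-> return 78

Final answer: 78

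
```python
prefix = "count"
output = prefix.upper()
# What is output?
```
Trace:
  prefix='count'
  prefix='count', output='COUNT'

Final answer: 'COUNT'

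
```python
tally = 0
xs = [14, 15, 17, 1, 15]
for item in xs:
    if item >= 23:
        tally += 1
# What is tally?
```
Trace:
  tally=0
  tally=0, item=14
  tally=0, item=15
  tally=0, item=17
  tally=0, item=1
  tally=0, item=15

Final answer: 0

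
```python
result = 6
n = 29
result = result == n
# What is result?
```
Trace:
  result=6
  result=6, n=29
  result=False, n=29

Final answer: False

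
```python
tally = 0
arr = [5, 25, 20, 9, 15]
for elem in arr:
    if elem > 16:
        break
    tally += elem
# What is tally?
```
Trace:
  tally=0
  tally=5, elem=5
  tally=5, elem=25

Final answer: 5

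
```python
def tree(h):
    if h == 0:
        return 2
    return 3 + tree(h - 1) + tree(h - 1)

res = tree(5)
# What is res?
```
Call trace (a repeated sub-call is expanded the first time; later identical calls just restate its return value):
tree(h=5)
  tree(h=4)
    tree(h=3)
      tree(h=2)
        tree(h=1)
          tree(h=0)
          -> return 2
          tree(h=0)
          -> return 2
        -> return 7
        tree(h=1) -> return 7  (same call as traced above)
      -> return 17
      tree(h=2) -> return 17  (same call as traced above)
    -> return 37
    tree(h=3) -> return 37  (same call as traced above)
  -> return 77
  tree(h=4) -> return 77  (same call as traced above)
-> return 157

Final answer: 157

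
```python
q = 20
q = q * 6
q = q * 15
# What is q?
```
Trace:
  q=20
  q=120
  q=1800

Final answer: 1800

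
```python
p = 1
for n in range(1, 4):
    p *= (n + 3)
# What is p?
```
Trace:
  p=1
  p=4, n=1
  p=20, n=2
  p=120, n=3

Final answer: 120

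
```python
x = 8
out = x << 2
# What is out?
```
Trace:
  x=8
  x=8, out=32

Final answer: 32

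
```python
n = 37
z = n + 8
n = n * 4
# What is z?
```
Trace:
  n=37
  n=37, z=45
  n=148, z=45

Final answer: 45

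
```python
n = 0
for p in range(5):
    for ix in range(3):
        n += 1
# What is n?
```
Trace:
  n=0
  n=1, p=0, ix=0
  n=2, p=0, ix=1
  n=3, p=0, ix=2
  n=4, p=1, ix=0
  n=5, p=1, ix=1
  n=6, p=1, ix=2
  n=7, p=2, ix=0
  n=8, p=2, ix=1
  n=9, p=2, ix=2
  n=10, p=3, ix=0
  n=11, p=3, ix=1
  n=12, p=3, ix=2
  n=13, p=4, ix=0
  n=14, p=4, ix=1
  n=15, p=4, ix=2

Final answer: 15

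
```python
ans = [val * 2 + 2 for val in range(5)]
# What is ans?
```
Trace:
  val=0
  val=1
  val=2
  val=3
  val=4
  ans=[2, 4, 6, 8, 10]

Final answer: [2, 4, 6, 8, 10]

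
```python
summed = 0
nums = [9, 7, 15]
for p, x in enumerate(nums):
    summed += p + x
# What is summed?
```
Trace:
  summed=0
  summed=9, p=0, x=9
  summed=17, p=1, x=7
  summed=34, p=2, x=15

Final answer: 34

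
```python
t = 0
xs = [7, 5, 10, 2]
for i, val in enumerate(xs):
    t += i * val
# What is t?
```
Trace:
  t=0
  t=0, i=0, val=7
  t=5, i=1, val=5
  t=25, i=2, val=10
  t=31, i=3, val=2

Final answer: 31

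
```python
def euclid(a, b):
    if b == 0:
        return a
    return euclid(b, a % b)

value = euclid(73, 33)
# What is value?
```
Call trace:
euclid(a=73, b=33)
  euclid(a=33, b=7)
    euclid(a=7, b=5)
      euclid(a=5, b=2)
        euclid(a=2, b=1)
          euclid(a=1, b=0)
          -> return 1
        -> return 1
      -> return 1
    -> return 1
  -> return 1
-> return 1

Final answer: 1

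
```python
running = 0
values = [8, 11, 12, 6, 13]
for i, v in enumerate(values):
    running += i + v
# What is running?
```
Trace:
  running=0
  running=8, i=0, v=8
  running=20, i=1, v=11
  running=34, i=2, v=12
  running=43, i=3, v=6
  running=60, i=4, v=13

Final answer: 60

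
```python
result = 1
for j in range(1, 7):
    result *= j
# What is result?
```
Trace:
  result=1
  result=1, j=1
  result=2, j=2
  result=6, j=3
  result=24, j=4
  result=120, j=5
  result=720, j=6

Final answer: 720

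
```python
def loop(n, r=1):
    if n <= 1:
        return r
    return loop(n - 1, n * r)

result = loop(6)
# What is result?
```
Call trace:
loop(n=6, r=1)
  loop(n=5, r=6)
    loop(n=4, r=30)
      loop(n=3, r=120)
        loop(n=2, r=360)
          loop(n=1, r=720)
          -> return 720
        -> return 720
      -> return 720
    -> return 720
  -> return 720
-> return 720

Final answer: 720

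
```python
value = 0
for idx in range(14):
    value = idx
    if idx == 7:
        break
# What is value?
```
Trace:
  value=0
  value=0, idx=0
  value=1, idx=1
  value=2, idx=2
  value=3, idx=3
  value=4, idx=4
  value=5, idx=5
  value=6, idx=6
  value=7, idx=7

Final answer: 7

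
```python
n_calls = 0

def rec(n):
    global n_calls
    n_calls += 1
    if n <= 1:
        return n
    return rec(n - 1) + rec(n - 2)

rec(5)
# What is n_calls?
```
Call trace (a repeated sub-call is expanded the first time; later identical calls just restate its return value):
rec(n=5)
  rec(n=4)
    rec(n=3)
      rec(n=2)
        rec(n=1)
        -> return 1
        rec(n=0)
        -> return 0
      -> return 1
      rec(n=1)
      -> return 1
    -> return 2
    rec(n=2) -> return 1  (same call as traced above)
  -> return 3
  rec(n=3) -> return 2  (same call as traced above)
-> return 5

n_calls is incremented once per call, so count the calls in each subtree. Let C(n) = number of calls made by rec(n).
C(0) = C(1) = 1 (base case, no recursion); C(n) = 1 + C(n - 1) + C(n - 2) otherwise.
C(2) = 1 + C(1) + C(0) = 1 + 1 + 1 = 3
C(3) = 1 + C(2) + C(1) = 1 + 3 + 1 = 5
C(4) = 1 + C(3) + C(2) = 1 + 5 + 3 = 9
C(5) = 1 + C(4) + C(3) = 1 + 9 + 5 = 15
n_calls = C(5) = 15

Final answer: 15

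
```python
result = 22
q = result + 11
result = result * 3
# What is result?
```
Trace:
  result=22
  result=22, q=33
  result=66, q=33

Final answer: 66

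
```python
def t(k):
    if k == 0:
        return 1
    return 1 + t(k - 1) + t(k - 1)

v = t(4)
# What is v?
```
Call trace (a repeated sub-call is expanded the first time; later identical calls just restate its return value):
t(k=4)
  t(k=3)
    t(k=2)
      t(k=1)
        t(k=0)
        -> return 1
        t(k=0)
        -> return 1
      -> return 3
      t(k=1) -> return 3  (same call as traced above)
    -> return 7
    t(k=2) -> return 7  (same call as traced above)
  -> return 15
  t(k=3) -> return 15  (same call as traced above)
-> return 31

Final answer: 31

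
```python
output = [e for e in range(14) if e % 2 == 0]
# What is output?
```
Trace:
  e=0
  e=1
  e=2
  e=3
  e=4
  e=5
  e=6
  e=7
  e=8
  e=9
  e=10
  e=11
  e=12
  e=13
  output=[0, 2, 4, 6, 8, 10, 12]

Final answer: [0, 2, 4, 6, 8, 10, 12]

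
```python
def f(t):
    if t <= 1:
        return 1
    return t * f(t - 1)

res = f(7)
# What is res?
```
Call trace:
f(t=7)
  f(t=6)
    f(t=5)
      f(t=4)
        f(t=3)
          f(t=2)
            f(t=1)
            -> return 1
          -> return 2
        -> return 6
      -> return 24
    -> return 120
  -> return 720
-> return 5040

Final answer: 5040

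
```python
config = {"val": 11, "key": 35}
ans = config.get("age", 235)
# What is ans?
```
Trace:
  config={'val': 11, 'key': 35}
  config={'val': 11, 'key': 35}, ans=235

Final answer: 235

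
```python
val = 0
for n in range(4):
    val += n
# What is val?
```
Trace:
  val=0
  val=0, n=0
  val=1, n=1
  val=3, n=2
  val=6, n=3

Final answer: 6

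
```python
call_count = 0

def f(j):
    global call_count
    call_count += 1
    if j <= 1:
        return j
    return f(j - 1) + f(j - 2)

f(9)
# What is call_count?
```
Call trace (a repeated sub-call is expanded the first time; later identical calls just restate its return value):
f(j=9)
  f(j=8)
    f(j=7)
      f(j=6)
        f(j=5)
          f(j=4)
            f(j=3)
              f(j=2)
                f(j=1)
                -> return 1
                f(j=0)
                -> return 0
              -> return 1
              f(j=1)
              -> return 1
            -> return 2
            f(j=2) -> return 1  (same call as traced above)
          -> return 3
          f(j=3) -> return 2  (same call as traced above)
        -> return 5
        f(j=4) -> return 3  (same call as traced above)
      -> return 8
      f(j=5) -> return 5  (same call as traced above)
    -> return 13
    f(j=6) -> return 8  (same call as traced above)
  -> return 21
  f(j=7) -> return 13  (same call as traced above)
-> return 34

call_count is incremented once per call, so count the calls in each subtree. Let C(j) = number of calls made by f(j).
C(0) = C(1) = 1 (base case, no recursion); C(j) = 1 + C(j - 1) + C(j - 2) otherwise.
C(2) = 1 + C(1) + C(0) = 1 + 1 + 1 = 3
C(3) = 1 + C(2) + C(1) = 1 + 3 + 1 = 5
C(4) = 1 + C(3) + C(2) = 1 + 5 + 3 = 9
C(5) = 1 + C(4) + C(3) = 1 + 9 + 5 = 15
C(6) = 1 + C(5) + C(4) = 1 + 15 + 9 = 25
C(7) = 1 + C(6) + C(5) = 1 + 25 + 15 = 41
C(8) = 1 + C(7) + C(6) = 1 + 41 + 25 = 67
C(9) = 1 + C(8) + C(7) = 1 + 67 + 41 = 109
call_count = C(9) = 109

Final answer: 109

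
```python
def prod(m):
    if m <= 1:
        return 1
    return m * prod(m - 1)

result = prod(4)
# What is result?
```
Call trace:
prod(m=4)
  prod(m=3)
    prod(m=2)
      prod(m=1)
      -> return 1
    -> return 2
  -> return 6
-> return 24

Final answer: 24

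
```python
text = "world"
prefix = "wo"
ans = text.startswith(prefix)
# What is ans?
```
Trace:
  text='world'
  text='world', prefix='wo'
  text='world', prefix='wo', ans=True

Final answer: True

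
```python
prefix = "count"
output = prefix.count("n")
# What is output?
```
Trace:
  prefix='count'
  prefix='count', output=1

Final answer: 1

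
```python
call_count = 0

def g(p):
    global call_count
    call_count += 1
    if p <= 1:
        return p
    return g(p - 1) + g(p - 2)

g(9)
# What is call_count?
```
Call trace (a repeated sub-call is expanded the first time; later identical calls just restate its return value):
g(p=9)
  g(p=8)
    g(p=7)
      g(p=6)
        g(p=5)
          g(p=4)
            g(p=3)
              g(p=2)
                g(p=1)
                -> return 1
                g(p=0)
                -> return 0
              -> return 1
              g(p=1)
              -> return 1
            -> return 2
            g(p=2) -> return 1  (same call as traced above)
          -> return 3
          g(p=3) -> return 2  (same call as traced above)
        -> return 5
        g(p=4) -> return 3  (same call as traced above)
      -> return 8
      g(p=5) -> return 5  (same call as traced above)
    -> return 13
    g(p=6) -> return 8  (same call as traced above)
  -> return 21
  g(p=7) -> return 13  (same call as traced above)
-> return 34

call_count is incremented once per call, so count the calls in each subtree. Let C(p) = number of calls made by g(p).
C(0) = C(1) = 1 (base case, no recursion); C(p) = 1 + C(p - 1) + C(p - 2) otherwise.
C(2) = 1 + C(1) + C(0) = 1 + 1 + 1 = 3
C(3) = 1 + C(2) + C(1) = 1 + 3 + 1 = 5
C(4) = 1 + C(3) + C(2) = 1 + 5 + 3 = 9
C(5) = 1 + C(4) + C(3) = 1 + 9 + 5 = 15
C(6) = 1 + C(5) + C(4) = 1 + 15 + 9 = 25
C(7) = 1 + C(6) + C(5) = 1 + 25 + 15 = 41
C(8) = 1 + C(7) + C(6) = 1 + 41 + 25 = 67
C(9) = 1 + C(8) + C(7) = 1 + 67 + 41 = 109
call_count = C(9) = 109

Final answer: 109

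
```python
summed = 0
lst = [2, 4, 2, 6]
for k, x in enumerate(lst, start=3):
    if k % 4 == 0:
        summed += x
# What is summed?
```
Trace:
  summed=0
  summed=0, k=3, x=2
  summed=4, k=4, x=4
  summed=4, k=5, x=2
  summed=4, k=6, x=6

Final answer: 4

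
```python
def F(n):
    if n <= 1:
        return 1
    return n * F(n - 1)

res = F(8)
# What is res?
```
Call trace:
F(n=8)
  F(n=7)
    F(n=6)
      F(n=5)
        F(n=4)
          F(n=3)
            F(n=2)
              F(n=1)
              -> return 1
            -> return 2
          -> return 6
        -> return 24
      -> return 120
    -> return 720
  -> return 5040
-> return 40320

Final answer: 40320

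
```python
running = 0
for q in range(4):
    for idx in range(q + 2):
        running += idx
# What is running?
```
Trace:
  running=0
  running=0, q=0, idx=0
  running=1, q=0, idx=1
  running=1, q=1, idx=0
  running=2, q=1, idx=1
  running=4, q=1, idx=2
  running=4, q=2, idx=0
  running=5, q=2, idx=1
  running=7, q=2, idx=2
  running=10, q=2, idx=3
  running=10, q=3, idx=0
  running=11, q=3, idx=1
  running=13, q=3, idx=2
  running=16, q=3, idx=3
  running=20, q=3, idx=4

Final answer: 20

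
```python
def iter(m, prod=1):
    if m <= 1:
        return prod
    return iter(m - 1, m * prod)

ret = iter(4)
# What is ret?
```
Call trace:
iter(m=4, prod=1)
  iter(m=3, prod=4)
    iter(m=2, prod=12)
      iter(m=1, prod=24)
      -> return 24
    -> return 24
  -> return 24
-> return 24

Final answer: 24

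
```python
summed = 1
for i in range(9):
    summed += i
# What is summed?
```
Trace:
  summed=1
  summed=1, i=0
  summed=2, i=1
  summed=4, i=2
  summed=7, i=3
  summed=11, i=4
  summed=16, i=5
  summed=22, i=6
  summed=29, i=7
  summed=37, i=8

Final answer: 37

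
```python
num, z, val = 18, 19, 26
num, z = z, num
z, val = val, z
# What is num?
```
Trace:
  num=18, z=19, val=26
  num=19, z=18, val=26
  num=19, z=26, val=18

Final answer: 19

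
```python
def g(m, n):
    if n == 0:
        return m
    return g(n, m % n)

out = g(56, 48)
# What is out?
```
Call trace:
g(m=56, n=48)
  g(m=48, n=8)
    g(m=8, n=0)
    -> return 8
  -> return 8
-> return 8

Final answer: 8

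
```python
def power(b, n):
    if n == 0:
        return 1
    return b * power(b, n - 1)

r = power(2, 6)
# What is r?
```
Call trace:
power(b=2, n=6)
  power(b=2, n=5)
    power(b=2, n=4)
      power(b=2, n=3)
        power(b=2, n=2)
          power(b=2, n=1)
            power(b=2, n=0)
            -> return 1
          -> return 2
        -> return 4
      -> return 8
    -> return 16
  -> return 32
-> return 64

Final answer: 64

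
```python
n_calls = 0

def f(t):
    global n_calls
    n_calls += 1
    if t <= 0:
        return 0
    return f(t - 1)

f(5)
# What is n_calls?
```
Call trace:
f(t=5)
  f(t=4)
    f(t=3)
      f(t=2)
        f(t=1)
          f(t=0)
          -> return 0
        -> return 0
      -> return 0
    -> return 0
  -> return 0
-> return 0

n_calls is incremented once per call. f is entered once for each t = 5, 4, 3, 2, 1, 0 (the t <= 0 call returns without recursing), i.e. 5 + 1 calls.
n_calls = 6

Final answer: 6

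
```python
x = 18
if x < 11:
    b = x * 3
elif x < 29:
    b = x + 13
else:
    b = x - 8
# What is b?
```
Trace:
  x=18
  x=18, b=31

Final answer: 31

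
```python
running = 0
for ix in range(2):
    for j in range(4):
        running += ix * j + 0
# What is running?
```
Trace:
  running=0
  running=0, ix=0, j=0
  running=0, ix=0, j=1
  running=0, ix=0, j=2
  running=0, ix=0, j=3
  running=0, ix=1, j=0
  running=1, ix=1, j=1
  running=3, ix=1, j=2
  running=6, ix=1, j=3

Final answer: 6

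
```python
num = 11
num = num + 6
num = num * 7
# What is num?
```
Trace:
  num=11
  num=17
  num=119

Final answer: 119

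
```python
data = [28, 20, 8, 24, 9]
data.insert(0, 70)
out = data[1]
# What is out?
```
Trace:
  data=[28, 20, 8, 24, 9]
  data=[70, 28, 20, 8, 24, 9]
  data=[70, 28, 20, 8, 24, 9], out=28

Final answer: 28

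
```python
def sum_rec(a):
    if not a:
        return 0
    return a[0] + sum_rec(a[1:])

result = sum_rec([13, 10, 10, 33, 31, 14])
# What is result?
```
Call trace:
sum_rec(a=[13, 10, 10, 33, 31, 14])
  sum_rec(a=[10, 10, 33, 31, 14])
    sum_rec(a=[10, 33, 31, 14])
      sum_rec(a=[33, 31, 14])
        sum_rec(a=[31, 14])
          sum_rec(a=[14])
            sum_rec(a=[])
            -> return 0
          -> return 14
        -> return 45
      -> return 78
    -> return 88
  -> return 98
-> return 111

Final answer: 111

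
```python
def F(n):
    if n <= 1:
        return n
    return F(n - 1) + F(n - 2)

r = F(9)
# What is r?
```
Call trace (a repeated sub-call is expanded the first time; later identical calls just restate its return value):
F(n=9)
  F(n=8)
    F(n=7)
      F(n=6)
        F(n=5)
          F(n=4)
            F(n=3)
              F(n=2)
                F(n=1)
                -> return 1
                F(n=0)
                -> return 0
              -> return 1
              F(n=1)
              -> return 1
            -> return 2
            F(n=2) -> return 1  (same call as traced above)
          -> return 3
          F(n=3) -> return 2  (same call as traced above)
        -> return 5
        F(n=4) -> return 3  (same call as traced above)
      -> return 8
      F(n=5) -> return 5  (same call as traced above)
    -> return 13
    F(n=6) -> return 8  (same call as traced above)
  -> return 21
  F(n=7) -> return 13  (same call as traced above)
-> return 34

Final answer: 34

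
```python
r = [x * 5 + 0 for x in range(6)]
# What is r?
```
Trace:
  x=0
  x=1
  x=2
  x=3
  x=4
  x=5
  r=[0, 5, 10, 15, 20, 25]

Final answer: [0, 5, 10, 15, 20, 25]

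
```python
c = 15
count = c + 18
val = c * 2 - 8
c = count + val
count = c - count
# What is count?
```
Trace:
  c=15
  c=15, count=33
  c=15, count=33, val=22
  c=55, count=33, val=22
  c=55, count=22, val=22

Final answer: 22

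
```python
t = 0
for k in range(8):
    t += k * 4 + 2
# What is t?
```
Trace:
  t=0
  t=2, k=0
  t=8, k=1
  t=18, k=2
  t=32, k=3
  t=50, k=4
  t=72, k=5
  t=98, k=6
  t=128, k=7

Final answer: 128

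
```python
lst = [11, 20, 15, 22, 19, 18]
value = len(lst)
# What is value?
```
Trace:
  lst=[11, 20, 15, 22, 19, 18]
  lst=[11, 20, 15, 22, 19, 18], value=6

Final answer: 6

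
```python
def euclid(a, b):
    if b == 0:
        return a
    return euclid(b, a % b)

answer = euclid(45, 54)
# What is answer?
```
Call trace:
euclid(a=45, b=54)
  euclid(a=54, b=45)
    euclid(a=45, b=9)
      euclid(a=9, b=0)
      -> return 9
    -> return 9
  -> return 9
-> return 9

Final answer: 9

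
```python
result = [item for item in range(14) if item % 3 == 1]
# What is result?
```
Trace:
  item=0
  item=1
  item=2
  item=3
  item=4
  item=5
  item=6
  item=7
  item=8
  item=9
  item=10
  item=11
  item=12
  item=13
  result=[1, 4, 7, 10, 13]

Final answer: [1, 4, 7, 10, 13]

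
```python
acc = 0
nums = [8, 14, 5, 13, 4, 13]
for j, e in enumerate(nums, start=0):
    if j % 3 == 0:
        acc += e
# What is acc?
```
Trace:
  acc=0
  acc=8, j=0, e=8
  acc=8, j=1, e=14
  acc=8, j=2, e=5
  acc=21, j=3, e=13
  acc=21, j=4, e=4
  acc=21, j=5, e=13

Final answer: 21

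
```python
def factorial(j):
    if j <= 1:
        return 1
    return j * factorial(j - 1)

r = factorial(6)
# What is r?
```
Call trace:
factorial(j=6)
  factorial(j=5)
    factorial(j=4)
      factorial(j=3)
        factorial(j=2)
          factorial(j=1)
          -> return 1
        -> return 2
      -> return 6
    -> return 24
  -> return 120
-> return 720

Final answer: 720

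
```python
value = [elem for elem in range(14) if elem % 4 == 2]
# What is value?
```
Trace:
  elem=0
  elem=1
  elem=2
  elem=3
  elem=4
  elem=5
  elem=6
  elem=7
  elem=8
  elem=9
  elem=10
  elem=11
  elem=12
  elem=13
  value=[2, 6, 10]

Final answer: [2, 6, 10]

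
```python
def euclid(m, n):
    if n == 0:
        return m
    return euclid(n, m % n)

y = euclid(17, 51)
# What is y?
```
Call trace:
euclid(m=17, n=51)
  euclid(m=51, n=17)
    euclid(m=17, n=0)
    -> return 17
  -> return 17
-> return 17

Final answer: 17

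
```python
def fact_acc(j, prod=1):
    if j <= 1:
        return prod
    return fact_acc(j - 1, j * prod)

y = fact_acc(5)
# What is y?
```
Call trace:
fact_acc(j=5, prod=1)
  fact_acc(j=4, prod=5)
    fact_acc(j=3, prod=20)
      fact_acc(j=2, prod=60)
        fact_acc(j=1, prod=120)
        -> return 120
      -> return 120
    -> return 120
  -> return 120
-> return 120

Final answer: 120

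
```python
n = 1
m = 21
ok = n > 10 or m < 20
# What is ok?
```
Trace:
  n=1
  n=1, m=21
  n=1, m=21, ok=False

Final answer: False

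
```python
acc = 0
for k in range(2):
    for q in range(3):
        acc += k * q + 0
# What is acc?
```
Trace:
  acc=0
  acc=0, k=0, q=0
  acc=0, k=0, q=1
  acc=0, k=0, q=2
  acc=0, k=1, q=0
  acc=1, k=1, q=1
  acc=3, k=1, q=2

Final answer: 3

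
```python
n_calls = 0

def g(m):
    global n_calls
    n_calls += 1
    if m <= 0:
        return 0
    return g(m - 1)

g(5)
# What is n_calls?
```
Call trace:
g(m=5)
  g(m=4)
    g(m=3)
      g(m=2)
        g(m=1)
          g(m=0)
          -> return 0
        -> return 0
      -> return 0
    -> return 0
  -> return 0
-> return 0

n_calls is incremented once per call. g is entered once for each m = 5, 4, 3, 2, 1, 0 (the m <= 0 call returns without recursing), i.e. 5 + 1 calls.
n_calls = 6

Final answer: 6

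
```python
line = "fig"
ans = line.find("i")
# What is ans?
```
Trace:
  line='fig'
  line='fig', ans=1

Final answer: 1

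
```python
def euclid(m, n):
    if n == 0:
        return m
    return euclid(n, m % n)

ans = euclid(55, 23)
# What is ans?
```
Call trace:
euclid(m=55, n=23)
  euclid(m=23, n=9)
    euclid(m=9, n=5)
      euclid(m=5, n=4)
        euclid(m=4, n=1)
          euclid(m=1, n=0)
          -> return 1
        -> return 1
      -> return 1
    -> return 1
  -> return 1
-> return 1

Final answer: 1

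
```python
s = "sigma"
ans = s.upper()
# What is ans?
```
Trace:
  s='sigma'
  s='sigma', ans='SIGMA'

Final answer: 'SIGMA'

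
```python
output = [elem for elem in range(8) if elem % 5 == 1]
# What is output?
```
Trace:
  elem=0
  elem=1
  elem=2
  elem=3
  elem=4
  elem=5
  elem=6
  elem=7
  output=[1, 6]

Final answer: [1, 6]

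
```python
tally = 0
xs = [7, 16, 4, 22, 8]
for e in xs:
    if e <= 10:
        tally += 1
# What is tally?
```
Trace:
  tally=0
  tally=1, e=7
  tally=1, e=16
  tally=2, e=4
  tally=2, e=22
  tally=3, e=8

Final answer: 3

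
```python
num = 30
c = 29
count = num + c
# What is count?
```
Trace:
  num=30
  num=30, c=29
  num=30, c=29, count=59

Final answer: 59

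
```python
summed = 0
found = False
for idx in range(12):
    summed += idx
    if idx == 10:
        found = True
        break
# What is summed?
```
Trace:
  summed=0
  summed=0, found=False
  summed=0, found=False, idx=0
  summed=1, found=False, idx=1
  summed=3, found=False, idx=2
  summed=6, found=False, idx=3
  summed=10, found=False, idx=4
  summed=15, found=False, idx=5
  summed=21, found=False, idx=6
  summed=28, found=False, idx=7
  summed=36, found=False, idx=8
  summed=45, found=False, idx=9
  summed=55, found=True, idx=10

Final answer: 55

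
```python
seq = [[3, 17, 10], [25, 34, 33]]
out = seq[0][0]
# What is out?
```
Trace:
  seq=[[3, 17, 10], [25, 34, 33]]
  seq=[[3, 17, 10], [25, 34, 33]], out=3

Final answer: 3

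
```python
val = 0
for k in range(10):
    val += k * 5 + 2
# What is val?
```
Trace:
  val=0
  val=2, k=0
  val=9, k=1
  val=21, k=2
  val=38, k=3
  val=60, k=4
  val=87, k=5
  val=119, k=6
  val=156, k=7
  val=198, k=8
  val=245, k=9

Final answer: 245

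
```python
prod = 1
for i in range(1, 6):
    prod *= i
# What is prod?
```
Trace:
  prod=1
  prod=1, i=1
  prod=2, i=2
  prod=6, i=3
  prod=24, i=4
  prod=120, i=5

Final answer: 120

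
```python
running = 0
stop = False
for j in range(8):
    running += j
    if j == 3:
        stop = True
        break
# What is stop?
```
Trace:
  running=0
  running=0, stop=False
  running=0, stop=False, j=0
  running=1, stop=False, j=1
  running=3, stop=False, j=2
  running=6, stop=True, j=3

Final answer: True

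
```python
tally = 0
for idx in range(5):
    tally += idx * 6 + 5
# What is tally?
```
Trace:
  tally=0
  tally=5, idx=0
  tally=16, idx=1
  tally=33, idx=2
  tally=56, idx=3
  tally=85, idx=4

Final answer: 85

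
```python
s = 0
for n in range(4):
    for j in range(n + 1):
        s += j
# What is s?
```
Trace:
  s=0
  s=0, n=0, j=0
  s=0, n=1, j=0
  s=1, n=1, j=1
  s=1, n=2, j=0
  s=2, n=2, j=1
  s=4, n=2, j=2
  s=4, n=3, j=0
  s=5, n=3, j=1
  s=7, n=3, j=2
  s=10, n=3, j=3

Final answer: 10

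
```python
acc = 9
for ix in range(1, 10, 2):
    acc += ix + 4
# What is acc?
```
Trace:
  acc=9
  acc=14, ix=1
  acc=21, ix=3
  acc=30, ix=5
  acc=41, ix=7
  acc=54, ix=9

Final answer: 54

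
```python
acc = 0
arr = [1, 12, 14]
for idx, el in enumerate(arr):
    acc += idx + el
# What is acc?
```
Trace:
  acc=0
  acc=1, idx=0, el=1
  acc=14, idx=1, el=12
  acc=30, idx=2, el=14

Final answer: 30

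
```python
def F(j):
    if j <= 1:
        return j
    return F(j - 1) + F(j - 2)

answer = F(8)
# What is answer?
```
Call trace (a repeated sub-call is expanded the first time; later identical calls just restate its return value):
F(j=8)
  F(j=7)
    F(j=6)
      F(j=5)
        F(j=4)
          F(j=3)
            F(j=2)
              F(j=1)
              -> return 1
              F(j=0)
              -> return 0
            -> return 1
            F(j=1)
            -> return 1
          -> return 2
          F(j=2) -> return 1  (same call as traced above)
        -> return 3
        F(j=3) -> return 2  (same call as traced above)
      -> return 5
      F(j=4) -> return 3  (same call as traced above)
    -> return 8
    F(j=5) -> return 5  (same call as traced above)
  -> return 13
  F(j=6) -> return 8  (same call as traced above)
-> return 21

Final answer: 21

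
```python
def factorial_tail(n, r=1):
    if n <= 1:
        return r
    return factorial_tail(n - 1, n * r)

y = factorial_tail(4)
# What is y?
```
Call trace:
factorial_tail(n=4, r=1)
  factorial_tail(n=3, r=4)
    factorial_tail(n=2, r=12)
      factorial_tail(n=1, r=24)
      -> return 24
    -> return 24
  -> return 24
-> return 24

Final answer: 24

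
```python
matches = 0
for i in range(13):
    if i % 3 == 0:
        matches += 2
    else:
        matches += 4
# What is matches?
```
Trace:
  matches=0
  matches=2, i=0
  matches=6, i=1
  matches=10, i=2
  matches=12, i=3
  matches=16, i=4
  matches=20, i=5
  matches=22, i=6
  matches=26, i=7
  matches=30, i=8
  matches=32, i=9
  matches=36, i=10
  matches=40, i=11
  matches=42, i=12

Final answer: 42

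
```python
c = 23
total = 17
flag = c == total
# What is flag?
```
Trace:
  c=23
  c=23, total=17
  c=23, total=17, flag=False

Final answer: False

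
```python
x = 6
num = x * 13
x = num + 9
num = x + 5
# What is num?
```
Trace:
  x=6
  x=6, num=78
  x=87, num=78
  x=87, num=92

Final answer: 92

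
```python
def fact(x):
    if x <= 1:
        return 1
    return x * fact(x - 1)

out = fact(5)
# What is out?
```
Call trace:
fact(x=5)
  fact(x=4)
    fact(x=3)
      fact(x=2)
        fact(x=1)
        -> return 1
      -> return 2
    -> return 6
  -> return 24
-> return 120

Final answer: 120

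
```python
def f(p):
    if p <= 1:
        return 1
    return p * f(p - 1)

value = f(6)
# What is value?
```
Call trace:
f(p=6)
  f(p=5)
    f(p=4)
      f(p=3)
        f(p=2)
          f(p=1)
          -> return 1
        -> return 2
      -> return 6
    -> return 24
  -> return 120
-> return 720

Final answer: 720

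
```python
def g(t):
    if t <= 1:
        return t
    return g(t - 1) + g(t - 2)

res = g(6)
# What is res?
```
Call trace (a repeated sub-call is expanded the first time; later identical calls just restate its return value):
g(t=6)
  g(t=5)
    g(t=4)
      g(t=3)
        g(t=2)
          g(t=1)
          -> return 1
          g(t=0)
          -> return 0
        -> return 1
        g(t=1)
        -> return 1
      -> return 2
      g(t=2) -> return 1  (same call as traced above)
    -> return 3
    g(t=3) -> return 2  (same call as traced above)
  -> return 5
  g(t=4) -> return 3  (same call as traced above)
-> return 8

Final answer: 8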